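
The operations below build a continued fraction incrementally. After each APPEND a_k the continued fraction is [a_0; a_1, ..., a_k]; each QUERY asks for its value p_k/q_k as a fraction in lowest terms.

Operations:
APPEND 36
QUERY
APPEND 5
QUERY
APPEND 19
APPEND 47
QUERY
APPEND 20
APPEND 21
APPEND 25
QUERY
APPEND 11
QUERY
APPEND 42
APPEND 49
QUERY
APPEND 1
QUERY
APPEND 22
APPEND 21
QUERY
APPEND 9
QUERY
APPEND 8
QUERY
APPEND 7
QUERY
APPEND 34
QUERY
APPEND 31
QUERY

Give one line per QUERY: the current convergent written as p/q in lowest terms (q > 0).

36/1
181/5
163506/4517
1725998620/47682261
19054893821/526408544
39318600309819/1086211622885
40120631848921/1108368463994
19401543152556622/535985042909807
175535860873995679/4849335704019016
1423688430144522054/39330670675061935
10141354871885650057/280164030429452561
346229754074256623992/9564907705276449009
10743263731173840993809/296792302893999371840

APPEND 36: p_0 = 36·1 + 0 = 36, q_0 = 36·0 + 1 = 1 → 36/1
APPEND 5: p_1 = 5·36 + 1 = 181, q_1 = 5·1 + 0 = 5 → 181/5
APPEND 19: p_2 = 19·181 + 36 = 3475, q_2 = 19·5 + 1 = 96 → 3475/96
APPEND 47: p_3 = 47·3475 + 181 = 163506, q_3 = 47·96 + 5 = 4517 → 163506/4517
APPEND 20: p_4 = 20·163506 + 3475 = 3273595, q_4 = 20·4517 + 96 = 90436 → 3273595/90436
APPEND 21: p_5 = 21·3273595 + 163506 = 68909001, q_5 = 21·90436 + 4517 = 1903673 → 68909001/1903673
APPEND 25: p_6 = 25·68909001 + 3273595 = 1725998620, q_6 = 25·1903673 + 90436 = 47682261 → 1725998620/47682261
APPEND 11: p_7 = 11·1725998620 + 68909001 = 19054893821, q_7 = 11·47682261 + 1903673 = 526408544 → 19054893821/526408544
APPEND 42: p_8 = 42·19054893821 + 1725998620 = 802031539102, q_8 = 42·526408544 + 47682261 = 22156841109 → 802031539102/22156841109
APPEND 49: p_9 = 49·802031539102 + 19054893821 = 39318600309819, q_9 = 49·22156841109 + 526408544 = 1086211622885 → 39318600309819/1086211622885
APPEND 1: p_10 = 1·39318600309819 + 802031539102 = 40120631848921, q_10 = 1·1086211622885 + 22156841109 = 1108368463994 → 40120631848921/1108368463994
APPEND 22: p_11 = 22·40120631848921 + 39318600309819 = 921972500986081, q_11 = 22·1108368463994 + 1086211622885 = 25470317830753 → 921972500986081/25470317830753
APPEND 21: p_12 = 21·921972500986081 + 40120631848921 = 19401543152556622, q_12 = 21·25470317830753 + 1108368463994 = 535985042909807 → 19401543152556622/535985042909807
APPEND 9: p_13 = 9·19401543152556622 + 921972500986081 = 175535860873995679, q_13 = 9·535985042909807 + 25470317830753 = 4849335704019016 → 175535860873995679/4849335704019016
APPEND 8: p_14 = 8·175535860873995679 + 19401543152556622 = 1423688430144522054, q_14 = 8·4849335704019016 + 535985042909807 = 39330670675061935 → 1423688430144522054/39330670675061935
APPEND 7: p_15 = 7·1423688430144522054 + 175535860873995679 = 10141354871885650057, q_15 = 7·39330670675061935 + 4849335704019016 = 280164030429452561 → 10141354871885650057/280164030429452561
APPEND 34: p_16 = 34·10141354871885650057 + 1423688430144522054 = 346229754074256623992, q_16 = 34·280164030429452561 + 39330670675061935 = 9564907705276449009 → 346229754074256623992/9564907705276449009
APPEND 31: p_17 = 31·346229754074256623992 + 10141354871885650057 = 10743263731173840993809, q_17 = 31·9564907705276449009 + 280164030429452561 = 296792302893999371840 → 10743263731173840993809/296792302893999371840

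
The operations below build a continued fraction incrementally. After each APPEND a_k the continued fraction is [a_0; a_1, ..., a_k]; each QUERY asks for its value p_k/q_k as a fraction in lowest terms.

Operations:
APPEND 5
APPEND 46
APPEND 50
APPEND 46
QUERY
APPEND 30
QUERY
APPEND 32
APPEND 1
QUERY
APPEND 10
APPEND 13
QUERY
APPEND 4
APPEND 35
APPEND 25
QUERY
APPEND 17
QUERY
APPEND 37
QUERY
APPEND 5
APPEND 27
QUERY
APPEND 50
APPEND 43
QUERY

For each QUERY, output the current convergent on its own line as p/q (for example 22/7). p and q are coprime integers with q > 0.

531761/105892
15964385/3179061
527356466/105014905
75731794099/15080818527
272325123480487/54229347348927
4640407755622173/924065619815356
171967412081500888/34244657280517099
23512859052485919439/4682223161885340076
50613332353028227157648/10078864357352329740069

APPEND 5: p_0 = 5·1 + 0 = 5, q_0 = 5·0 + 1 = 1 → 5/1
APPEND 46: p_1 = 46·5 + 1 = 231, q_1 = 46·1 + 0 = 46 → 231/46
APPEND 50: p_2 = 50·231 + 5 = 11555, q_2 = 50·46 + 1 = 2301 → 11555/2301
APPEND 46: p_3 = 46·11555 + 231 = 531761, q_3 = 46·2301 + 46 = 105892 → 531761/105892
APPEND 30: p_4 = 30·531761 + 11555 = 15964385, q_4 = 30·105892 + 2301 = 3179061 → 15964385/3179061
APPEND 32: p_5 = 32·15964385 + 531761 = 511392081, q_5 = 32·3179061 + 105892 = 101835844 → 511392081/101835844
APPEND 1: p_6 = 1·511392081 + 15964385 = 527356466, q_6 = 1·101835844 + 3179061 = 105014905 → 527356466/105014905
APPEND 10: p_7 = 10·527356466 + 511392081 = 5784956741, q_7 = 10·105014905 + 101835844 = 1151984894 → 5784956741/1151984894
APPEND 13: p_8 = 13·5784956741 + 527356466 = 75731794099, q_8 = 13·1151984894 + 105014905 = 15080818527 → 75731794099/15080818527
APPEND 4: p_9 = 4·75731794099 + 5784956741 = 308712133137, q_9 = 4·15080818527 + 1151984894 = 61475259002 → 308712133137/61475259002
APPEND 35: p_10 = 35·308712133137 + 75731794099 = 10880656453894, q_10 = 35·61475259002 + 15080818527 = 2166714883597 → 10880656453894/2166714883597
APPEND 25: p_11 = 25·10880656453894 + 308712133137 = 272325123480487, q_11 = 25·2166714883597 + 61475259002 = 54229347348927 → 272325123480487/54229347348927
APPEND 17: p_12 = 17·272325123480487 + 10880656453894 = 4640407755622173, q_12 = 17·54229347348927 + 2166714883597 = 924065619815356 → 4640407755622173/924065619815356
APPEND 37: p_13 = 37·4640407755622173 + 272325123480487 = 171967412081500888, q_13 = 37·924065619815356 + 54229347348927 = 34244657280517099 → 171967412081500888/34244657280517099
APPEND 5: p_14 = 5·171967412081500888 + 4640407755622173 = 864477468163126613, q_14 = 5·34244657280517099 + 924065619815356 = 172147352022400851 → 864477468163126613/172147352022400851
APPEND 27: p_15 = 27·864477468163126613 + 171967412081500888 = 23512859052485919439, q_15 = 27·172147352022400851 + 34244657280517099 = 4682223161885340076 → 23512859052485919439/4682223161885340076
APPEND 50: p_16 = 50·23512859052485919439 + 864477468163126613 = 1176507430092459098563, q_16 = 50·4682223161885340076 + 172147352022400851 = 234283305446289404651 → 1176507430092459098563/234283305446289404651
APPEND 43: p_17 = 43·1176507430092459098563 + 23512859052485919439 = 50613332353028227157648, q_17 = 43·234283305446289404651 + 4682223161885340076 = 10078864357352329740069 → 50613332353028227157648/10078864357352329740069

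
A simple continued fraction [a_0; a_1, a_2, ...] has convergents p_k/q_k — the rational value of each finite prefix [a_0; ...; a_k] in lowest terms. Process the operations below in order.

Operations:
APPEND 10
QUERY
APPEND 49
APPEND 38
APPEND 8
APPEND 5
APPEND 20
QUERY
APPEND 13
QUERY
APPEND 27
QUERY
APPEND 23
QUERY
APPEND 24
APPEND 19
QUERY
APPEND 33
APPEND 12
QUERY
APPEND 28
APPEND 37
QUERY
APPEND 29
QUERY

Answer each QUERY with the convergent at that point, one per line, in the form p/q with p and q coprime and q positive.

APPEND 10: p_0 = 10·1 + 0 = 10, q_0 = 10·0 + 1 = 1 → 10/1
APPEND 49: p_1 = 49·10 + 1 = 491, q_1 = 49·1 + 0 = 49 → 491/49
APPEND 38: p_2 = 38·491 + 10 = 18668, q_2 = 38·49 + 1 = 1863 → 18668/1863
APPEND 8: p_3 = 8·18668 + 491 = 149835, q_3 = 8·1863 + 49 = 14953 → 149835/14953
APPEND 5: p_4 = 5·149835 + 18668 = 767843, q_4 = 5·14953 + 1863 = 76628 → 767843/76628
APPEND 20: p_5 = 20·767843 + 149835 = 15506695, q_5 = 20·76628 + 14953 = 1547513 → 15506695/1547513
APPEND 13: p_6 = 13·15506695 + 767843 = 202354878, q_6 = 13·1547513 + 76628 = 20194297 → 202354878/20194297
APPEND 27: p_7 = 27·202354878 + 15506695 = 5479088401, q_7 = 27·20194297 + 1547513 = 546793532 → 5479088401/546793532
APPEND 23: p_8 = 23·5479088401 + 202354878 = 126221388101, q_8 = 23·546793532 + 20194297 = 12596445533 → 126221388101/12596445533
APPEND 24: p_9 = 24·126221388101 + 5479088401 = 3034792402825, q_9 = 24·12596445533 + 546793532 = 302861486324 → 3034792402825/302861486324
APPEND 19: p_10 = 19·3034792402825 + 126221388101 = 57787277041776, q_10 = 19·302861486324 + 12596445533 = 5766964685689 → 57787277041776/5766964685689
APPEND 33: p_11 = 33·57787277041776 + 3034792402825 = 1910014934781433, q_11 = 33·5766964685689 + 302861486324 = 190612696114061 → 1910014934781433/190612696114061
APPEND 12: p_12 = 12·1910014934781433 + 57787277041776 = 22977966494418972, q_12 = 12·190612696114061 + 5766964685689 = 2293119318054421 → 22977966494418972/2293119318054421
APPEND 28: p_13 = 28·22977966494418972 + 1910014934781433 = 645293076778512649, q_13 = 28·2293119318054421 + 190612696114061 = 64397953601637849 → 645293076778512649/64397953601637849
APPEND 37: p_14 = 37·645293076778512649 + 22977966494418972 = 23898821807299386985, q_14 = 37·64397953601637849 + 2293119318054421 = 2385017402578654834 → 23898821807299386985/2385017402578654834
APPEND 29: p_15 = 29·23898821807299386985 + 645293076778512649 = 693711125488460735214, q_15 = 29·2385017402578654834 + 64397953601637849 = 69229902628382628035 → 693711125488460735214/69229902628382628035

10/1
15506695/1547513
202354878/20194297
5479088401/546793532
126221388101/12596445533
57787277041776/5766964685689
22977966494418972/2293119318054421
23898821807299386985/2385017402578654834
693711125488460735214/69229902628382628035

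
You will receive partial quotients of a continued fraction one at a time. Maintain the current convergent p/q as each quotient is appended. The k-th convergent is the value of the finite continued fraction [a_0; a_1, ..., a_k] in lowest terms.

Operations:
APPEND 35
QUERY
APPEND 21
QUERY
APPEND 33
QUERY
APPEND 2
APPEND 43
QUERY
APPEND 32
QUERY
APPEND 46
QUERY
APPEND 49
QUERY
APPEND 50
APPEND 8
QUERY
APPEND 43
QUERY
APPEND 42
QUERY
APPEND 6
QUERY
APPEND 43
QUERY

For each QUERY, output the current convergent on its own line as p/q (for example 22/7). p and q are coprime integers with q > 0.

35/1
736/21
24323/694
2147749/61281
68777350/1962401
3165905849/90331727
155198163951/4428217024
62259790991143/1776437680440
2684934086722548/76608321441847
112829491433338159/3219325938238014
679661882686751502/19392563950869931
29338290446963652745/837099575825645047

APPEND 35: p_0 = 35·1 + 0 = 35, q_0 = 35·0 + 1 = 1 → 35/1
APPEND 21: p_1 = 21·35 + 1 = 736, q_1 = 21·1 + 0 = 21 → 736/21
APPEND 33: p_2 = 33·736 + 35 = 24323, q_2 = 33·21 + 1 = 694 → 24323/694
APPEND 2: p_3 = 2·24323 + 736 = 49382, q_3 = 2·694 + 21 = 1409 → 49382/1409
APPEND 43: p_4 = 43·49382 + 24323 = 2147749, q_4 = 43·1409 + 694 = 61281 → 2147749/61281
APPEND 32: p_5 = 32·2147749 + 49382 = 68777350, q_5 = 32·61281 + 1409 = 1962401 → 68777350/1962401
APPEND 46: p_6 = 46·68777350 + 2147749 = 3165905849, q_6 = 46·1962401 + 61281 = 90331727 → 3165905849/90331727
APPEND 49: p_7 = 49·3165905849 + 68777350 = 155198163951, q_7 = 49·90331727 + 1962401 = 4428217024 → 155198163951/4428217024
APPEND 50: p_8 = 50·155198163951 + 3165905849 = 7763074103399, q_8 = 50·4428217024 + 90331727 = 221501182927 → 7763074103399/221501182927
APPEND 8: p_9 = 8·7763074103399 + 155198163951 = 62259790991143, q_9 = 8·221501182927 + 4428217024 = 1776437680440 → 62259790991143/1776437680440
APPEND 43: p_10 = 43·62259790991143 + 7763074103399 = 2684934086722548, q_10 = 43·1776437680440 + 221501182927 = 76608321441847 → 2684934086722548/76608321441847
APPEND 42: p_11 = 42·2684934086722548 + 62259790991143 = 112829491433338159, q_11 = 42·76608321441847 + 1776437680440 = 3219325938238014 → 112829491433338159/3219325938238014
APPEND 6: p_12 = 6·112829491433338159 + 2684934086722548 = 679661882686751502, q_12 = 6·3219325938238014 + 76608321441847 = 19392563950869931 → 679661882686751502/19392563950869931
APPEND 43: p_13 = 43·679661882686751502 + 112829491433338159 = 29338290446963652745, q_13 = 43·19392563950869931 + 3219325938238014 = 837099575825645047 → 29338290446963652745/837099575825645047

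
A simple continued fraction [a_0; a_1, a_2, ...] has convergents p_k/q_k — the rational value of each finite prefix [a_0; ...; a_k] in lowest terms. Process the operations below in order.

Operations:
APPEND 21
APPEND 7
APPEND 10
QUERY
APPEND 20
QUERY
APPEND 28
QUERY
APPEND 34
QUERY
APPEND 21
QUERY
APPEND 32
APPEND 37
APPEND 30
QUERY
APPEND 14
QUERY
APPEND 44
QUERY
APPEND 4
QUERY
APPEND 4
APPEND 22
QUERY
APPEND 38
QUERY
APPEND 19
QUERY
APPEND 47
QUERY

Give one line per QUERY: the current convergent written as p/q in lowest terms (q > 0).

APPEND 21: p_0 = 21·1 + 0 = 21, q_0 = 21·0 + 1 = 1 → 21/1
APPEND 7: p_1 = 7·21 + 1 = 148, q_1 = 7·1 + 0 = 7 → 148/7
APPEND 10: p_2 = 10·148 + 21 = 1501, q_2 = 10·7 + 1 = 71 → 1501/71
APPEND 20: p_3 = 20·1501 + 148 = 30168, q_3 = 20·71 + 7 = 1427 → 30168/1427
APPEND 28: p_4 = 28·30168 + 1501 = 846205, q_4 = 28·1427 + 71 = 40027 → 846205/40027
APPEND 34: p_5 = 34·846205 + 30168 = 28801138, q_5 = 34·40027 + 1427 = 1362345 → 28801138/1362345
APPEND 21: p_6 = 21·28801138 + 846205 = 605670103, q_6 = 21·1362345 + 40027 = 28649272 → 605670103/28649272
APPEND 32: p_7 = 32·605670103 + 28801138 = 19410244434, q_7 = 32·28649272 + 1362345 = 918139049 → 19410244434/918139049
APPEND 37: p_8 = 37·19410244434 + 605670103 = 718784714161, q_8 = 37·918139049 + 28649272 = 33999794085 → 718784714161/33999794085
APPEND 30: p_9 = 30·718784714161 + 19410244434 = 21582951669264, q_9 = 30·33999794085 + 918139049 = 1020911961599 → 21582951669264/1020911961599
APPEND 14: p_10 = 14·21582951669264 + 718784714161 = 302880108083857, q_10 = 14·1020911961599 + 33999794085 = 14326767256471 → 302880108083857/14326767256471
APPEND 44: p_11 = 44·302880108083857 + 21582951669264 = 13348307707358972, q_11 = 44·14326767256471 + 1020911961599 = 631398671246323 → 13348307707358972/631398671246323
APPEND 4: p_12 = 4·13348307707358972 + 302880108083857 = 53696110937519745, q_12 = 4·631398671246323 + 14326767256471 = 2539921452241763 → 53696110937519745/2539921452241763
APPEND 4: p_13 = 4·53696110937519745 + 13348307707358972 = 228132751457437952, q_13 = 4·2539921452241763 + 631398671246323 = 10791084480213375 → 228132751457437952/10791084480213375
APPEND 22: p_14 = 22·228132751457437952 + 53696110937519745 = 5072616643001154689, q_14 = 22·10791084480213375 + 2539921452241763 = 239943780016936013 → 5072616643001154689/239943780016936013
APPEND 38: p_15 = 38·5072616643001154689 + 228132751457437952 = 192987565185501316134, q_15 = 38·239943780016936013 + 10791084480213375 = 9128654725123781869 → 192987565185501316134/9128654725123781869
APPEND 19: p_16 = 19·192987565185501316134 + 5072616643001154689 = 3671836355167526161235, q_16 = 19·9128654725123781869 + 239943780016936013 = 173684383557368791524 → 3671836355167526161235/173684383557368791524
APPEND 47: p_17 = 47·3671836355167526161235 + 192987565185501316134 = 172769296258059230894179, q_17 = 47·173684383557368791524 + 9128654725123781869 = 8172294681921456983497 → 172769296258059230894179/8172294681921456983497

1501/71
30168/1427
846205/40027
28801138/1362345
605670103/28649272
21582951669264/1020911961599
302880108083857/14326767256471
13348307707358972/631398671246323
53696110937519745/2539921452241763
5072616643001154689/239943780016936013
192987565185501316134/9128654725123781869
3671836355167526161235/173684383557368791524
172769296258059230894179/8172294681921456983497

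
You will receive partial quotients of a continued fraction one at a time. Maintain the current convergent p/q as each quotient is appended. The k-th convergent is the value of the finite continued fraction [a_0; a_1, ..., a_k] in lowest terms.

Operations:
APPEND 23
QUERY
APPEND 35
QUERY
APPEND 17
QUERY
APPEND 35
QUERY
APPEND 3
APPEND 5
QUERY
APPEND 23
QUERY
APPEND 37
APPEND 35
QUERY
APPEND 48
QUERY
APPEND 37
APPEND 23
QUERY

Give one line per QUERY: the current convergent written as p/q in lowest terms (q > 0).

APPEND 23: p_0 = 23·1 + 0 = 23, q_0 = 23·0 + 1 = 1 → 23/1
APPEND 35: p_1 = 35·23 + 1 = 806, q_1 = 35·1 + 0 = 35 → 806/35
APPEND 17: p_2 = 17·806 + 23 = 13725, q_2 = 17·35 + 1 = 596 → 13725/596
APPEND 35: p_3 = 35·13725 + 806 = 481181, q_3 = 35·596 + 35 = 20895 → 481181/20895
APPEND 3: p_4 = 3·481181 + 13725 = 1457268, q_4 = 3·20895 + 596 = 63281 → 1457268/63281
APPEND 5: p_5 = 5·1457268 + 481181 = 7767521, q_5 = 5·63281 + 20895 = 337300 → 7767521/337300
APPEND 23: p_6 = 23·7767521 + 1457268 = 180110251, q_6 = 23·337300 + 63281 = 7821181 → 180110251/7821181
APPEND 37: p_7 = 37·180110251 + 7767521 = 6671846808, q_7 = 37·7821181 + 337300 = 289720997 → 6671846808/289720997
APPEND 35: p_8 = 35·6671846808 + 180110251 = 233694748531, q_8 = 35·289720997 + 7821181 = 10148056076 → 233694748531/10148056076
APPEND 48: p_9 = 48·233694748531 + 6671846808 = 11224019776296, q_9 = 48·10148056076 + 289720997 = 487396412645 → 11224019776296/487396412645
APPEND 37: p_10 = 37·11224019776296 + 233694748531 = 415522426471483, q_10 = 37·487396412645 + 10148056076 = 18043815323941 → 415522426471483/18043815323941
APPEND 23: p_11 = 23·415522426471483 + 11224019776296 = 9568239828620405, q_11 = 23·18043815323941 + 487396412645 = 415495148863288 → 9568239828620405/415495148863288

23/1
806/35
13725/596
481181/20895
7767521/337300
180110251/7821181
233694748531/10148056076
11224019776296/487396412645
9568239828620405/415495148863288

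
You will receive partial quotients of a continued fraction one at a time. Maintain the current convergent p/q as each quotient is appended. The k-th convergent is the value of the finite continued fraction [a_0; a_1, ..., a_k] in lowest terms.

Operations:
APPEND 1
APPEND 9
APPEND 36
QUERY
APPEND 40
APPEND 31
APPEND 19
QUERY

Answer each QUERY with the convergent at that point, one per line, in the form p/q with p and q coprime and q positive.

361/325
8532359/7681485

APPEND 1: p_0 = 1·1 + 0 = 1, q_0 = 1·0 + 1 = 1 → 1/1
APPEND 9: p_1 = 9·1 + 1 = 10, q_1 = 9·1 + 0 = 9 → 10/9
APPEND 36: p_2 = 36·10 + 1 = 361, q_2 = 36·9 + 1 = 325 → 361/325
APPEND 40: p_3 = 40·361 + 10 = 14450, q_3 = 40·325 + 9 = 13009 → 14450/13009
APPEND 31: p_4 = 31·14450 + 361 = 448311, q_4 = 31·13009 + 325 = 403604 → 448311/403604
APPEND 19: p_5 = 19·448311 + 14450 = 8532359, q_5 = 19·403604 + 13009 = 7681485 → 8532359/7681485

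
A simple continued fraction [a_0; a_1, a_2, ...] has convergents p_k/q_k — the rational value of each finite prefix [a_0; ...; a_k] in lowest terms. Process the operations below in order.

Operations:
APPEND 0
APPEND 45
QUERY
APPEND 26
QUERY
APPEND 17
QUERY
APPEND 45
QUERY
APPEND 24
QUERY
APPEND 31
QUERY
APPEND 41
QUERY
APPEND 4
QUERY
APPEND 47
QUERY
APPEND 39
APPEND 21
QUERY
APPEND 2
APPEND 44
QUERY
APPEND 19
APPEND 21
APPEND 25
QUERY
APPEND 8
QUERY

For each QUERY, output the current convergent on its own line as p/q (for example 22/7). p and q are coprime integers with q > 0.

1/45
26/1171
443/19952
19961/899011
479507/21596216
14884678/670381707
610751305/27507246203
2457889898/110699366519
116131576511/5230377472596
95279508426878/4291234214225619
8679266182440530/390900043581181663
87060185540747378728/3921049269224564056123
699957287701686021067/31524938689069819343205

APPEND 0: p_0 = 0·1 + 0 = 0, q_0 = 0·0 + 1 = 1 → 0/1
APPEND 45: p_1 = 45·0 + 1 = 1, q_1 = 45·1 + 0 = 45 → 1/45
APPEND 26: p_2 = 26·1 + 0 = 26, q_2 = 26·45 + 1 = 1171 → 26/1171
APPEND 17: p_3 = 17·26 + 1 = 443, q_3 = 17·1171 + 45 = 19952 → 443/19952
APPEND 45: p_4 = 45·443 + 26 = 19961, q_4 = 45·19952 + 1171 = 899011 → 19961/899011
APPEND 24: p_5 = 24·19961 + 443 = 479507, q_5 = 24·899011 + 19952 = 21596216 → 479507/21596216
APPEND 31: p_6 = 31·479507 + 19961 = 14884678, q_6 = 31·21596216 + 899011 = 670381707 → 14884678/670381707
APPEND 41: p_7 = 41·14884678 + 479507 = 610751305, q_7 = 41·670381707 + 21596216 = 27507246203 → 610751305/27507246203
APPEND 4: p_8 = 4·610751305 + 14884678 = 2457889898, q_8 = 4·27507246203 + 670381707 = 110699366519 → 2457889898/110699366519
APPEND 47: p_9 = 47·2457889898 + 610751305 = 116131576511, q_9 = 47·110699366519 + 27507246203 = 5230377472596 → 116131576511/5230377472596
APPEND 39: p_10 = 39·116131576511 + 2457889898 = 4531589373827, q_10 = 39·5230377472596 + 110699366519 = 204095420797763 → 4531589373827/204095420797763
APPEND 21: p_11 = 21·4531589373827 + 116131576511 = 95279508426878, q_11 = 21·204095420797763 + 5230377472596 = 4291234214225619 → 95279508426878/4291234214225619
APPEND 2: p_12 = 2·95279508426878 + 4531589373827 = 195090606227583, q_12 = 2·4291234214225619 + 204095420797763 = 8786563849249001 → 195090606227583/8786563849249001
APPEND 44: p_13 = 44·195090606227583 + 95279508426878 = 8679266182440530, q_13 = 44·8786563849249001 + 4291234214225619 = 390900043581181663 → 8679266182440530/390900043581181663
APPEND 19: p_14 = 19·8679266182440530 + 195090606227583 = 165101148072597653, q_14 = 19·390900043581181663 + 8786563849249001 = 7435887391891700598 → 165101148072597653/7435887391891700598
APPEND 21: p_15 = 21·165101148072597653 + 8679266182440530 = 3475803375706991243, q_15 = 21·7435887391891700598 + 390900043581181663 = 156544535273306894221 → 3475803375706991243/156544535273306894221
APPEND 25: p_16 = 25·3475803375706991243 + 165101148072597653 = 87060185540747378728, q_16 = 25·156544535273306894221 + 7435887391891700598 = 3921049269224564056123 → 87060185540747378728/3921049269224564056123
APPEND 8: p_17 = 8·87060185540747378728 + 3475803375706991243 = 699957287701686021067, q_17 = 8·3921049269224564056123 + 156544535273306894221 = 31524938689069819343205 → 699957287701686021067/31524938689069819343205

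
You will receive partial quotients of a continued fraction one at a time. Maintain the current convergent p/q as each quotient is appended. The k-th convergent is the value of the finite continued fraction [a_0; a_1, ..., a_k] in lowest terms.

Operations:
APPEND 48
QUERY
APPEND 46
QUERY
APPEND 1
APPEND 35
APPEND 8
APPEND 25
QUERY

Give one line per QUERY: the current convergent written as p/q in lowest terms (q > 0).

APPEND 48: p_0 = 48·1 + 0 = 48, q_0 = 48·0 + 1 = 1 → 48/1
APPEND 46: p_1 = 46·48 + 1 = 2209, q_1 = 46·1 + 0 = 46 → 2209/46
APPEND 1: p_2 = 1·2209 + 48 = 2257, q_2 = 1·46 + 1 = 47 → 2257/47
APPEND 35: p_3 = 35·2257 + 2209 = 81204, q_3 = 35·47 + 46 = 1691 → 81204/1691
APPEND 8: p_4 = 8·81204 + 2257 = 651889, q_4 = 8·1691 + 47 = 13575 → 651889/13575
APPEND 25: p_5 = 25·651889 + 81204 = 16378429, q_5 = 25·13575 + 1691 = 341066 → 16378429/341066

48/1
2209/46
16378429/341066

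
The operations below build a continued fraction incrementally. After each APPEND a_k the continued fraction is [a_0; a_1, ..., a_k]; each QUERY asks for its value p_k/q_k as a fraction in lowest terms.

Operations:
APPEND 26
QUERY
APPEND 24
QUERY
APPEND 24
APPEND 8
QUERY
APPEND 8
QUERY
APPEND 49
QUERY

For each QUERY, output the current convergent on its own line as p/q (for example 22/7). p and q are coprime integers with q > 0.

APPEND 26: p_0 = 26·1 + 0 = 26, q_0 = 26·0 + 1 = 1 → 26/1
APPEND 24: p_1 = 24·26 + 1 = 625, q_1 = 24·1 + 0 = 24 → 625/24
APPEND 24: p_2 = 24·625 + 26 = 15026, q_2 = 24·24 + 1 = 577 → 15026/577
APPEND 8: p_3 = 8·15026 + 625 = 120833, q_3 = 8·577 + 24 = 4640 → 120833/4640
APPEND 8: p_4 = 8·120833 + 15026 = 981690, q_4 = 8·4640 + 577 = 37697 → 981690/37697
APPEND 49: p_5 = 49·981690 + 120833 = 48223643, q_5 = 49·37697 + 4640 = 1851793 → 48223643/1851793

26/1
625/24
120833/4640
981690/37697
48223643/1851793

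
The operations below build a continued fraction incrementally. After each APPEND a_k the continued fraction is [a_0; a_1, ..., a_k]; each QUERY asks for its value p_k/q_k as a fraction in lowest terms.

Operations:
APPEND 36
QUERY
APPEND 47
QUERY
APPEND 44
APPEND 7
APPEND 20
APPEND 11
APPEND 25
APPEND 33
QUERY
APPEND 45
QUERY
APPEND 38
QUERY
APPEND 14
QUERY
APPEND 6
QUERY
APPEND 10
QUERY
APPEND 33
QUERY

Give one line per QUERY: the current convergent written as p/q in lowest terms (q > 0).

36/1
1693/47
96567625966/2680850391
4348465930203/120719407489
165338272973680/4590018334973
2319084287561723/64380976097111
14079843998344018/390875874917639
143117524271001903/3973139725273501
4736958144941406817/131504486808943172

APPEND 36: p_0 = 36·1 + 0 = 36, q_0 = 36·0 + 1 = 1 → 36/1
APPEND 47: p_1 = 47·36 + 1 = 1693, q_1 = 47·1 + 0 = 47 → 1693/47
APPEND 44: p_2 = 44·1693 + 36 = 74528, q_2 = 44·47 + 1 = 2069 → 74528/2069
APPEND 7: p_3 = 7·74528 + 1693 = 523389, q_3 = 7·2069 + 47 = 14530 → 523389/14530
APPEND 20: p_4 = 20·523389 + 74528 = 10542308, q_4 = 20·14530 + 2069 = 292669 → 10542308/292669
APPEND 11: p_5 = 11·10542308 + 523389 = 116488777, q_5 = 11·292669 + 14530 = 3233889 → 116488777/3233889
APPEND 25: p_6 = 25·116488777 + 10542308 = 2922761733, q_6 = 25·3233889 + 292669 = 81139894 → 2922761733/81139894
APPEND 33: p_7 = 33·2922761733 + 116488777 = 96567625966, q_7 = 33·81139894 + 3233889 = 2680850391 → 96567625966/2680850391
APPEND 45: p_8 = 45·96567625966 + 2922761733 = 4348465930203, q_8 = 45·2680850391 + 81139894 = 120719407489 → 4348465930203/120719407489
APPEND 38: p_9 = 38·4348465930203 + 96567625966 = 165338272973680, q_9 = 38·120719407489 + 2680850391 = 4590018334973 → 165338272973680/4590018334973
APPEND 14: p_10 = 14·165338272973680 + 4348465930203 = 2319084287561723, q_10 = 14·4590018334973 + 120719407489 = 64380976097111 → 2319084287561723/64380976097111
APPEND 6: p_11 = 6·2319084287561723 + 165338272973680 = 14079843998344018, q_11 = 6·64380976097111 + 4590018334973 = 390875874917639 → 14079843998344018/390875874917639
APPEND 10: p_12 = 10·14079843998344018 + 2319084287561723 = 143117524271001903, q_12 = 10·390875874917639 + 64380976097111 = 3973139725273501 → 143117524271001903/3973139725273501
APPEND 33: p_13 = 33·143117524271001903 + 14079843998344018 = 4736958144941406817, q_13 = 33·3973139725273501 + 390875874917639 = 131504486808943172 → 4736958144941406817/131504486808943172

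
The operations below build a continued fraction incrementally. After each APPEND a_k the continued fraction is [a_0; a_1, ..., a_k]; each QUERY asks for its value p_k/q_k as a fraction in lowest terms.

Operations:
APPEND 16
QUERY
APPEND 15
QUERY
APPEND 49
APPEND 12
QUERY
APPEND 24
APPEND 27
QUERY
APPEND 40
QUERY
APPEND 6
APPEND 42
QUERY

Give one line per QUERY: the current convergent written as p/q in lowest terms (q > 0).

APPEND 16: p_0 = 16·1 + 0 = 16, q_0 = 16·0 + 1 = 1 → 16/1
APPEND 15: p_1 = 15·16 + 1 = 241, q_1 = 15·1 + 0 = 15 → 241/15
APPEND 49: p_2 = 49·241 + 16 = 11825, q_2 = 49·15 + 1 = 736 → 11825/736
APPEND 12: p_3 = 12·11825 + 241 = 142141, q_3 = 12·736 + 15 = 8847 → 142141/8847
APPEND 24: p_4 = 24·142141 + 11825 = 3423209, q_4 = 24·8847 + 736 = 213064 → 3423209/213064
APPEND 27: p_5 = 27·3423209 + 142141 = 92568784, q_5 = 27·213064 + 8847 = 5761575 → 92568784/5761575
APPEND 40: p_6 = 40·92568784 + 3423209 = 3706174569, q_6 = 40·5761575 + 213064 = 230676064 → 3706174569/230676064
APPEND 6: p_7 = 6·3706174569 + 92568784 = 22329616198, q_7 = 6·230676064 + 5761575 = 1389817959 → 22329616198/1389817959
APPEND 42: p_8 = 42·22329616198 + 3706174569 = 941550054885, q_8 = 42·1389817959 + 230676064 = 58603030342 → 941550054885/58603030342

16/1
241/15
142141/8847
92568784/5761575
3706174569/230676064
941550054885/58603030342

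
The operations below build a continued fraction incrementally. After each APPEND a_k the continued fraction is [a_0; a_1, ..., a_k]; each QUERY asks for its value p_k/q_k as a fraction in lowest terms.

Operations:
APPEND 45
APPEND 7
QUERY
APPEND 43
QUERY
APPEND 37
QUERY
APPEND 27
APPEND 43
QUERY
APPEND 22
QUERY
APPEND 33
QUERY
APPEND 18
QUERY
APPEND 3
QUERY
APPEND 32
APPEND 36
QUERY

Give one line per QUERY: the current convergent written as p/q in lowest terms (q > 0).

316/7
13633/302
504737/11181
587090613/13005308
12929635018/286418965
427265046207/9464831153
7703700466744/170653379719
23538366446439/521424970310
27417069729546951/607346512437314

APPEND 45: p_0 = 45·1 + 0 = 45, q_0 = 45·0 + 1 = 1 → 45/1
APPEND 7: p_1 = 7·45 + 1 = 316, q_1 = 7·1 + 0 = 7 → 316/7
APPEND 43: p_2 = 43·316 + 45 = 13633, q_2 = 43·7 + 1 = 302 → 13633/302
APPEND 37: p_3 = 37·13633 + 316 = 504737, q_3 = 37·302 + 7 = 11181 → 504737/11181
APPEND 27: p_4 = 27·504737 + 13633 = 13641532, q_4 = 27·11181 + 302 = 302189 → 13641532/302189
APPEND 43: p_5 = 43·13641532 + 504737 = 587090613, q_5 = 43·302189 + 11181 = 13005308 → 587090613/13005308
APPEND 22: p_6 = 22·587090613 + 13641532 = 12929635018, q_6 = 22·13005308 + 302189 = 286418965 → 12929635018/286418965
APPEND 33: p_7 = 33·12929635018 + 587090613 = 427265046207, q_7 = 33·286418965 + 13005308 = 9464831153 → 427265046207/9464831153
APPEND 18: p_8 = 18·427265046207 + 12929635018 = 7703700466744, q_8 = 18·9464831153 + 286418965 = 170653379719 → 7703700466744/170653379719
APPEND 3: p_9 = 3·7703700466744 + 427265046207 = 23538366446439, q_9 = 3·170653379719 + 9464831153 = 521424970310 → 23538366446439/521424970310
APPEND 32: p_10 = 32·23538366446439 + 7703700466744 = 760931426752792, q_10 = 32·521424970310 + 170653379719 = 16856252429639 → 760931426752792/16856252429639
APPEND 36: p_11 = 36·760931426752792 + 23538366446439 = 27417069729546951, q_11 = 36·16856252429639 + 521424970310 = 607346512437314 → 27417069729546951/607346512437314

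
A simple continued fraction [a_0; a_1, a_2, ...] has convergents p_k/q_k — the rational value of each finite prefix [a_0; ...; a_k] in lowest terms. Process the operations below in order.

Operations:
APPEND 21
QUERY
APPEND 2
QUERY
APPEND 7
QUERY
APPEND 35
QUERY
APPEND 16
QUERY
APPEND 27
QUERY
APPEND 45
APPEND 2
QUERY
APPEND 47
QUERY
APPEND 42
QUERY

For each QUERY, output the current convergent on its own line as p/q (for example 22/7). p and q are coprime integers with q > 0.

21/1
43/2
322/15
11313/527
181330/8447
4907223/228596
446919953/20819130
21226244156/988794377
891949174505/41550182964

APPEND 21: p_0 = 21·1 + 0 = 21, q_0 = 21·0 + 1 = 1 → 21/1
APPEND 2: p_1 = 2·21 + 1 = 43, q_1 = 2·1 + 0 = 2 → 43/2
APPEND 7: p_2 = 7·43 + 21 = 322, q_2 = 7·2 + 1 = 15 → 322/15
APPEND 35: p_3 = 35·322 + 43 = 11313, q_3 = 35·15 + 2 = 527 → 11313/527
APPEND 16: p_4 = 16·11313 + 322 = 181330, q_4 = 16·527 + 15 = 8447 → 181330/8447
APPEND 27: p_5 = 27·181330 + 11313 = 4907223, q_5 = 27·8447 + 527 = 228596 → 4907223/228596
APPEND 45: p_6 = 45·4907223 + 181330 = 221006365, q_6 = 45·228596 + 8447 = 10295267 → 221006365/10295267
APPEND 2: p_7 = 2·221006365 + 4907223 = 446919953, q_7 = 2·10295267 + 228596 = 20819130 → 446919953/20819130
APPEND 47: p_8 = 47·446919953 + 221006365 = 21226244156, q_8 = 47·20819130 + 10295267 = 988794377 → 21226244156/988794377
APPEND 42: p_9 = 42·21226244156 + 446919953 = 891949174505, q_9 = 42·988794377 + 20819130 = 41550182964 → 891949174505/41550182964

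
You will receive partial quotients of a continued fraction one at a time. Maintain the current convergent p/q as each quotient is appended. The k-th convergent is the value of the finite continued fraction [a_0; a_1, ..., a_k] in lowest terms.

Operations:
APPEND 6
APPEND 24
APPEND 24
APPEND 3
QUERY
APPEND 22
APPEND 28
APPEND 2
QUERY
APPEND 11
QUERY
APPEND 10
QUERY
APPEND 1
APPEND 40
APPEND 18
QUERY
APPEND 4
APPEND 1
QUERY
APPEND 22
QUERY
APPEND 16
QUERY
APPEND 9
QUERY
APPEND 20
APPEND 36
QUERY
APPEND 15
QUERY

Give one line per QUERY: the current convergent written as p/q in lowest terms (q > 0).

APPEND 6: p_0 = 6·1 + 0 = 6, q_0 = 6·0 + 1 = 1 → 6/1
APPEND 24: p_1 = 24·6 + 1 = 145, q_1 = 24·1 + 0 = 24 → 145/24
APPEND 24: p_2 = 24·145 + 6 = 3486, q_2 = 24·24 + 1 = 577 → 3486/577
APPEND 3: p_3 = 3·3486 + 145 = 10603, q_3 = 3·577 + 24 = 1755 → 10603/1755
APPEND 22: p_4 = 22·10603 + 3486 = 236752, q_4 = 22·1755 + 577 = 39187 → 236752/39187
APPEND 28: p_5 = 28·236752 + 10603 = 6639659, q_5 = 28·39187 + 1755 = 1098991 → 6639659/1098991
APPEND 2: p_6 = 2·6639659 + 236752 = 13516070, q_6 = 2·1098991 + 39187 = 2237169 → 13516070/2237169
APPEND 11: p_7 = 11·13516070 + 6639659 = 155316429, q_7 = 11·2237169 + 1098991 = 25707850 → 155316429/25707850
APPEND 10: p_8 = 10·155316429 + 13516070 = 1566680360, q_8 = 10·25707850 + 2237169 = 259315669 → 1566680360/259315669
APPEND 1: p_9 = 1·1566680360 + 155316429 = 1721996789, q_9 = 1·259315669 + 25707850 = 285023519 → 1721996789/285023519
APPEND 40: p_10 = 40·1721996789 + 1566680360 = 70446551920, q_10 = 40·285023519 + 259315669 = 11660256429 → 70446551920/11660256429
APPEND 18: p_11 = 18·70446551920 + 1721996789 = 1269759931349, q_11 = 18·11660256429 + 285023519 = 210169639241 → 1269759931349/210169639241
APPEND 4: p_12 = 4·1269759931349 + 70446551920 = 5149486277316, q_12 = 4·210169639241 + 11660256429 = 852338813393 → 5149486277316/852338813393
APPEND 1: p_13 = 1·5149486277316 + 1269759931349 = 6419246208665, q_13 = 1·852338813393 + 210169639241 = 1062508452634 → 6419246208665/1062508452634
APPEND 22: p_14 = 22·6419246208665 + 5149486277316 = 146372902867946, q_14 = 22·1062508452634 + 852338813393 = 24227524771341 → 146372902867946/24227524771341
APPEND 16: p_15 = 16·146372902867946 + 6419246208665 = 2348385692095801, q_15 = 16·24227524771341 + 1062508452634 = 388702904794090 → 2348385692095801/388702904794090
APPEND 9: p_16 = 9·2348385692095801 + 146372902867946 = 21281844131730155, q_16 = 9·388702904794090 + 24227524771341 = 3522553667918151 → 21281844131730155/3522553667918151
APPEND 20: p_17 = 20·21281844131730155 + 2348385692095801 = 427985268326698901, q_17 = 20·3522553667918151 + 388702904794090 = 70839776263157110 → 427985268326698901/70839776263157110
APPEND 36: p_18 = 36·427985268326698901 + 21281844131730155 = 15428751503892890591, q_18 = 36·70839776263157110 + 3522553667918151 = 2553754499141574111 → 15428751503892890591/2553754499141574111
APPEND 15: p_19 = 15·15428751503892890591 + 427985268326698901 = 231859257826720057766, q_19 = 15·2553754499141574111 + 70839776263157110 = 38377157263386768775 → 231859257826720057766/38377157263386768775

10603/1755
13516070/2237169
155316429/25707850
1566680360/259315669
1269759931349/210169639241
6419246208665/1062508452634
146372902867946/24227524771341
2348385692095801/388702904794090
21281844131730155/3522553667918151
15428751503892890591/2553754499141574111
231859257826720057766/38377157263386768775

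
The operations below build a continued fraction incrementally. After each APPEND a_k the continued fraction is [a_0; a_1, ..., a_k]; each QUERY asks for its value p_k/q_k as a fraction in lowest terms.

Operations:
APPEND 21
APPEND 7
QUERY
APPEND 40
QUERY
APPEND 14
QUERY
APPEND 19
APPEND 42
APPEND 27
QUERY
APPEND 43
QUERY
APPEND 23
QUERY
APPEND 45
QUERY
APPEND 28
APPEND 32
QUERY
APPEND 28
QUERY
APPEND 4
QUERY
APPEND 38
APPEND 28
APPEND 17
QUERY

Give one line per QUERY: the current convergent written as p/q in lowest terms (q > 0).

APPEND 21: p_0 = 21·1 + 0 = 21, q_0 = 21·0 + 1 = 1 → 21/1
APPEND 7: p_1 = 7·21 + 1 = 148, q_1 = 7·1 + 0 = 7 → 148/7
APPEND 40: p_2 = 40·148 + 21 = 5941, q_2 = 40·7 + 1 = 281 → 5941/281
APPEND 14: p_3 = 14·5941 + 148 = 83322, q_3 = 14·281 + 7 = 3941 → 83322/3941
APPEND 19: p_4 = 19·83322 + 5941 = 1589059, q_4 = 19·3941 + 281 = 75160 → 1589059/75160
APPEND 42: p_5 = 42·1589059 + 83322 = 66823800, q_5 = 42·75160 + 3941 = 3160661 → 66823800/3160661
APPEND 27: p_6 = 27·66823800 + 1589059 = 1805831659, q_6 = 27·3160661 + 75160 = 85413007 → 1805831659/85413007
APPEND 43: p_7 = 43·1805831659 + 66823800 = 77717585137, q_7 = 43·85413007 + 3160661 = 3675919962 → 77717585137/3675919962
APPEND 23: p_8 = 23·77717585137 + 1805831659 = 1789310289810, q_8 = 23·3675919962 + 85413007 = 84631572133 → 1789310289810/84631572133
APPEND 45: p_9 = 45·1789310289810 + 77717585137 = 80596680626587, q_9 = 45·84631572133 + 3675919962 = 3812096665947 → 80596680626587/3812096665947
APPEND 28: p_10 = 28·80596680626587 + 1789310289810 = 2258496367834246, q_10 = 28·3812096665947 + 84631572133 = 106823338218649 → 2258496367834246/106823338218649
APPEND 32: p_11 = 32·2258496367834246 + 80596680626587 = 72352480451322459, q_11 = 32·106823338218649 + 3812096665947 = 3422158919662715 → 72352480451322459/3422158919662715
APPEND 28: p_12 = 28·72352480451322459 + 2258496367834246 = 2028127949004863098, q_12 = 28·3422158919662715 + 106823338218649 = 95927273088774669 → 2028127949004863098/95927273088774669
APPEND 4: p_13 = 4·2028127949004863098 + 72352480451322459 = 8184864276470774851, q_13 = 4·95927273088774669 + 3422158919662715 = 387131251274761391 → 8184864276470774851/387131251274761391
APPEND 38: p_14 = 38·8184864276470774851 + 2028127949004863098 = 313052970454894307436, q_14 = 38·387131251274761391 + 95927273088774669 = 14806914821529707527 → 313052970454894307436/14806914821529707527
APPEND 28: p_15 = 28·313052970454894307436 + 8184864276470774851 = 8773668037013511383059, q_15 = 28·14806914821529707527 + 387131251274761391 = 414980746254106572147 → 8773668037013511383059/414980746254106572147
APPEND 17: p_16 = 17·8773668037013511383059 + 313052970454894307436 = 149465409599684587819439, q_16 = 17·414980746254106572147 + 14806914821529707527 = 7069479601141341434026 → 149465409599684587819439/7069479601141341434026

148/7
5941/281
83322/3941
1805831659/85413007
77717585137/3675919962
1789310289810/84631572133
80596680626587/3812096665947
72352480451322459/3422158919662715
2028127949004863098/95927273088774669
8184864276470774851/387131251274761391
149465409599684587819439/7069479601141341434026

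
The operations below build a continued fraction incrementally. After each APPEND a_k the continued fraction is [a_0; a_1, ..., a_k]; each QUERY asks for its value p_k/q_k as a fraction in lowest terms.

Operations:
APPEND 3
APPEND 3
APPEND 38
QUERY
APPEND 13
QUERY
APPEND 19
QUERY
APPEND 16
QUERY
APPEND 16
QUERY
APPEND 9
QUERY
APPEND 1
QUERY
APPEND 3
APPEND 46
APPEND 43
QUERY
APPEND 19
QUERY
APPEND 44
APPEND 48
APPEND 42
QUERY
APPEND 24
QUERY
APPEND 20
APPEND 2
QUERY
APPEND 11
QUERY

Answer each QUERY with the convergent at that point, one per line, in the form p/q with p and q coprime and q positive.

383/115
4989/1498
95174/28577
1527773/458730
24539542/7368257
222383651/66773043
246923193/74141300
1916697939469/575508826097
36461812821684/10948044896521
3241310340181231333/973237707664337239
77868583976342864796/23380865827234095265
3199094563710419919302/960561974331926580343
36750653190681657639575/11034772271903538626312

APPEND 3: p_0 = 3·1 + 0 = 3, q_0 = 3·0 + 1 = 1 → 3/1
APPEND 3: p_1 = 3·3 + 1 = 10, q_1 = 3·1 + 0 = 3 → 10/3
APPEND 38: p_2 = 38·10 + 3 = 383, q_2 = 38·3 + 1 = 115 → 383/115
APPEND 13: p_3 = 13·383 + 10 = 4989, q_3 = 13·115 + 3 = 1498 → 4989/1498
APPEND 19: p_4 = 19·4989 + 383 = 95174, q_4 = 19·1498 + 115 = 28577 → 95174/28577
APPEND 16: p_5 = 16·95174 + 4989 = 1527773, q_5 = 16·28577 + 1498 = 458730 → 1527773/458730
APPEND 16: p_6 = 16·1527773 + 95174 = 24539542, q_6 = 16·458730 + 28577 = 7368257 → 24539542/7368257
APPEND 9: p_7 = 9·24539542 + 1527773 = 222383651, q_7 = 9·7368257 + 458730 = 66773043 → 222383651/66773043
APPEND 1: p_8 = 1·222383651 + 24539542 = 246923193, q_8 = 1·66773043 + 7368257 = 74141300 → 246923193/74141300
APPEND 3: p_9 = 3·246923193 + 222383651 = 963153230, q_9 = 3·74141300 + 66773043 = 289196943 → 963153230/289196943
APPEND 46: p_10 = 46·963153230 + 246923193 = 44551971773, q_10 = 46·289196943 + 74141300 = 13377200678 → 44551971773/13377200678
APPEND 43: p_11 = 43·44551971773 + 963153230 = 1916697939469, q_11 = 43·13377200678 + 289196943 = 575508826097 → 1916697939469/575508826097
APPEND 19: p_12 = 19·1916697939469 + 44551971773 = 36461812821684, q_12 = 19·575508826097 + 13377200678 = 10948044896521 → 36461812821684/10948044896521
APPEND 44: p_13 = 44·36461812821684 + 1916697939469 = 1606236462093565, q_13 = 44·10948044896521 + 575508826097 = 482289484273021 → 1606236462093565/482289484273021
APPEND 48: p_14 = 48·1606236462093565 + 36461812821684 = 77135811993312804, q_14 = 48·482289484273021 + 10948044896521 = 23160843290001529 → 77135811993312804/23160843290001529
APPEND 42: p_15 = 42·77135811993312804 + 1606236462093565 = 3241310340181231333, q_15 = 42·23160843290001529 + 482289484273021 = 973237707664337239 → 3241310340181231333/973237707664337239
APPEND 24: p_16 = 24·3241310340181231333 + 77135811993312804 = 77868583976342864796, q_16 = 24·973237707664337239 + 23160843290001529 = 23380865827234095265 → 77868583976342864796/23380865827234095265
APPEND 20: p_17 = 20·77868583976342864796 + 3241310340181231333 = 1560612989867038527253, q_17 = 20·23380865827234095265 + 973237707664337239 = 468590554252346242539 → 1560612989867038527253/468590554252346242539
APPEND 2: p_18 = 2·1560612989867038527253 + 77868583976342864796 = 3199094563710419919302, q_18 = 2·468590554252346242539 + 23380865827234095265 = 960561974331926580343 → 3199094563710419919302/960561974331926580343
APPEND 11: p_19 = 11·3199094563710419919302 + 1560612989867038527253 = 36750653190681657639575, q_19 = 11·960561974331926580343 + 468590554252346242539 = 11034772271903538626312 → 36750653190681657639575/11034772271903538626312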